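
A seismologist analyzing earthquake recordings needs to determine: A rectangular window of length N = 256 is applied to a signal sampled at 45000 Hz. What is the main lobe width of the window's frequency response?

For a rectangular window of length N,
the main lobe width in frequency is 2*f_s/N.
= 2*45000/256 = 5625/16 Hz
This determines the minimum frequency separation for resolving two sinusoids.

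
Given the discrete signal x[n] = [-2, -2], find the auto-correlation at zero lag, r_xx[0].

The auto-correlation at zero lag r_xx[0] equals the signal energy.
r_xx[0] = sum of x[n]^2 = (-2)^2 + (-2)^2
= 4 + 4 = 8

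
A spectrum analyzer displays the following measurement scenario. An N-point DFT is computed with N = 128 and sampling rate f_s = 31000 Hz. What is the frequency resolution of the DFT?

DFT frequency resolution = f_s / N
= 31000 / 128 = 3875/16 Hz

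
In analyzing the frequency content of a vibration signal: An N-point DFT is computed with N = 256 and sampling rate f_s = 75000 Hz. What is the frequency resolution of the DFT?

DFT frequency resolution = f_s / N
= 75000 / 256 = 9375/32 Hz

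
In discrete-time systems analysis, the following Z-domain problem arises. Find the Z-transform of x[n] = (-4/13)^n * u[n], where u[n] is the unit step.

The Z-transform of a^n * u[n] is z/(z-a) for |z| > |a|.
Here a = -4/13, so X(z) = z/(z - (-4/13)) = 13z/(13z + 4)
ROC: |z| > 4/13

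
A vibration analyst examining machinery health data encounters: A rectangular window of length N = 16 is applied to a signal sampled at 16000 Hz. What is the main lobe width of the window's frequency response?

For a rectangular window of length N,
the main lobe width in frequency is 2*f_s/N.
= 2*16000/16 = 2000 Hz
This determines the minimum frequency separation for resolving two sinusoids.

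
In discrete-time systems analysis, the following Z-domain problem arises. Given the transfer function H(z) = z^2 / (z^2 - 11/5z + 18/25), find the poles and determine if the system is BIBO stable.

Poles are roots of the denominator: z^2 - 11/5z + 18/25 = 0.
Quadratic formula: z = [-(-11/5) +/- sqrt((-11/5)^2 - 4*(18/25))] / 2
Discriminant = 121/25 - 72/25 = 49/25; sqrt = 7/5.
z = (11/5 +/- 7/5) / 2 => z = 9/5 or z = 2/5.
|p1| = 9/5, |p2| = 2/5.
For BIBO stability, all poles must lie inside the unit circle (|p| < 1).
System is UNSTABLE since at least one |p| >= 1.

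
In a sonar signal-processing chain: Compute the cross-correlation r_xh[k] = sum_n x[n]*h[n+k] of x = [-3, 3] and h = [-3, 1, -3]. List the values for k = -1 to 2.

Both sequences indexed from 0 and zero outside their support.
Lags with overlap: k = -1 to 2.
  r_xh[-1] = x[1]*h[0] = -9
  r_xh[0] = x[0]*h[0] + x[1]*h[1] = 12
  r_xh[1] = x[0]*h[1] + x[1]*h[2] = -12
  r_xh[2] = x[0]*h[2] = 9
r_xh = [-9, 12, -12, 9] (for k = -1, ..., 2)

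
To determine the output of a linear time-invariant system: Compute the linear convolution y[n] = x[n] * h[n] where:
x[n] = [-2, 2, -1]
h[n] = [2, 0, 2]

y[n] = sum_k x[k]*h[n-k]. Output length = len(x) + len(h) - 1 = 3 + 3 - 1 = 5.
y[0] = -2*2 = -4
y[1] = 2*2 + -2*0 = 4
y[2] = -1*2 + 2*0 + -2*2 = -6
y[3] = -1*0 + 2*2 = 4
y[4] = -1*2 = -2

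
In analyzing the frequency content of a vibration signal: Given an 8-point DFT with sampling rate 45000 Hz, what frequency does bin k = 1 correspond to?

The frequency of DFT bin k is: f_k = k * f_s / N
f_1 = 1 * 45000 / 8 = 5625 Hz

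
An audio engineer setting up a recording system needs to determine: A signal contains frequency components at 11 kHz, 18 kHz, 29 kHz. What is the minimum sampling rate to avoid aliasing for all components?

The highest frequency component is f_max = 29 kHz.
Nyquist rate = 2 * f_max = 2 * 29 kHz = 58 kHz.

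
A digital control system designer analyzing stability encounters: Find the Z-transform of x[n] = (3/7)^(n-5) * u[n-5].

Time-shifting property: if X(z) = Z{x[n]}, then Z{x[n-d]} = z^(-d) * X(z)
X(z) = z/(z - 3/7) for x[n] = (3/7)^n * u[n]
Z{x[n-5]} = z^(-5) * z/(z - 3/7) = z^(-4)/(z - 3/7)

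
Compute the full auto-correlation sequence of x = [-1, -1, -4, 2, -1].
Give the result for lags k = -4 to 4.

r_xx[k] = sum_m x[m]*x[m+k], indexed from 0, for k = -4 to 4:
  r_xx[-4] = x[4]*x[0] = 1
  r_xx[-3] = x[3]*x[0] + x[4]*x[1] = -1
  r_xx[-2] = x[2]*x[0] + x[3]*x[1] + x[4]*x[2] = 6
  r_xx[-1] = x[1]*x[0] + x[2]*x[1] + x[3]*x[2] + x[4]*x[3] = -5
  r_xx[0] = x[0]*x[0] + x[1]*x[1] + x[2]*x[2] + x[3]*x[3] + x[4]*x[4] = 23
  r_xx[1] = x[0]*x[1] + x[1]*x[2] + x[2]*x[3] + x[3]*x[4] = -5
  r_xx[2] = x[0]*x[2] + x[1]*x[3] + x[2]*x[4] = 6
  r_xx[3] = x[0]*x[3] + x[1]*x[4] = -1
  r_xx[4] = x[0]*x[4] = 1
r_xx = [1, -1, 6, -5, 23, -5, 6, -1, 1]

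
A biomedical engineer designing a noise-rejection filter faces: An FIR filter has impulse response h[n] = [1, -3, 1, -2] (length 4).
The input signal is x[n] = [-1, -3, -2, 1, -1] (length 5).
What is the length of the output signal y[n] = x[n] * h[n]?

For linear convolution, the output length is:
len(y) = len(x) + len(h) - 1 = 5 + 4 - 1 = 8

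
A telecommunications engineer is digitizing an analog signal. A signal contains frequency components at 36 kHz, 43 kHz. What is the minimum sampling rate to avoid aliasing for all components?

The highest frequency component is f_max = 43 kHz.
Nyquist rate = 2 * f_max = 2 * 43 kHz = 86 kHz.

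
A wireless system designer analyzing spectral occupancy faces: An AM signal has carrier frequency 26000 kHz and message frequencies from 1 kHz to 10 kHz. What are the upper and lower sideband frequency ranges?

Upper sideband (USB) = fc + [fm_low, fm_high] = 26000 + [1, 10] = [26001, 26010] kHz
Lower sideband (LSB) = fc - [fm_high, fm_low] = 26000 - [10, 1] = [25990, 25999] kHz
Total occupied spectrum: 25990 kHz to 26010 kHz (plus carrier at 26000 kHz)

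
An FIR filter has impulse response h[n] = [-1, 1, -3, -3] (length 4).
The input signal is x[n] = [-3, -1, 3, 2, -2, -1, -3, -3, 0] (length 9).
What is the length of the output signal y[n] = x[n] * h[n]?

For linear convolution, the output length is:
len(y) = len(x) + len(h) - 1 = 9 + 4 - 1 = 12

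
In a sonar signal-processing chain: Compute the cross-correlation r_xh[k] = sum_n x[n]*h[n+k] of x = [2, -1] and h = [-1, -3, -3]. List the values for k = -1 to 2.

Both sequences indexed from 0 and zero outside their support.
Lags with overlap: k = -1 to 2.
  r_xh[-1] = x[1]*h[0] = 1
  r_xh[0] = x[0]*h[0] + x[1]*h[1] = 1
  r_xh[1] = x[0]*h[1] + x[1]*h[2] = -3
  r_xh[2] = x[0]*h[2] = -6
r_xh = [1, 1, -3, -6] (for k = -1, ..., 2)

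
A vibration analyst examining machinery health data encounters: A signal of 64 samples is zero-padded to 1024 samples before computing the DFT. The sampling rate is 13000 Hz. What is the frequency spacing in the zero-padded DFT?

Original DFT: N = 64, resolution = f_s/N = 13000/64 = 1625/8 Hz
Zero-padded DFT: N = 1024, resolution = f_s/N = 13000/1024 = 1625/128 Hz
Zero-padding interpolates the spectrum (finer frequency grid)
but does NOT improve the true spectral resolution (ability to resolve close frequencies).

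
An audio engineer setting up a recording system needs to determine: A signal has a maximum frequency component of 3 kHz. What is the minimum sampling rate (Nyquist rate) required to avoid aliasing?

By the Nyquist-Shannon sampling theorem,
the minimum sampling rate (Nyquist rate) must be at least 2 * f_max.
Nyquist rate = 2 * 3 kHz = 6 kHz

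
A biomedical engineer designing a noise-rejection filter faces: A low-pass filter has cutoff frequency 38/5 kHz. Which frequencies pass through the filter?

A low-pass filter passes all frequencies below the cutoff frequency 38/5 kHz and attenuates higher frequencies.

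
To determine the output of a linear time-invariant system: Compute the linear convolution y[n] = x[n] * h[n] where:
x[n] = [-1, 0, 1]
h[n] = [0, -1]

y[n] = sum_k x[k]*h[n-k]. Output length = len(x) + len(h) - 1 = 3 + 2 - 1 = 4.
y[0] = -1*0 = 0
y[1] = 0*0 + -1*-1 = 1
y[2] = 1*0 + 0*-1 = 0
y[3] = 1*-1 = -1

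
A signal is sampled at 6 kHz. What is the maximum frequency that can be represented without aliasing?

The maximum frequency that can be represented without aliasing
is the Nyquist frequency: f_max = f_s / 2 = 6 kHz / 2 = 3 kHz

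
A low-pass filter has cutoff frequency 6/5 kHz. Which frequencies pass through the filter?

A low-pass filter passes all frequencies below the cutoff frequency 6/5 kHz and attenuates higher frequencies.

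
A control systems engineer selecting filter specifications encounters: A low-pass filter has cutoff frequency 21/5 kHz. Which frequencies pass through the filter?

A low-pass filter passes all frequencies below the cutoff frequency 21/5 kHz and attenuates higher frequencies.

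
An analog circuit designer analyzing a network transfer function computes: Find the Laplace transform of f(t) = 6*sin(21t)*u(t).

Standard pair: sin(wt)*u(t) <-> w/(s^2+w^2)
With w = 21: L{6*sin(21t)*u(t)} = 126/(s^2+441)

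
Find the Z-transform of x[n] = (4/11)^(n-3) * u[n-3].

Time-shifting property: if X(z) = Z{x[n]}, then Z{x[n-d]} = z^(-d) * X(z)
X(z) = z/(z - 4/11) for x[n] = (4/11)^n * u[n]
Z{x[n-3]} = z^(-3) * z/(z - 4/11) = z^(-2)/(z - 4/11)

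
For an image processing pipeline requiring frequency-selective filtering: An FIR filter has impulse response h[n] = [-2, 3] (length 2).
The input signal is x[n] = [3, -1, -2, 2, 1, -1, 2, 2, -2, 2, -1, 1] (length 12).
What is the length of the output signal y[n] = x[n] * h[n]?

For linear convolution, the output length is:
len(y) = len(x) + len(h) - 1 = 12 + 2 - 1 = 13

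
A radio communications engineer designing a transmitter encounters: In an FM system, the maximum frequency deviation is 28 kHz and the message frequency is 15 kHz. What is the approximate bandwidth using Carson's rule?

Carson's rule: BW = 2*(delta_f + f_m)
= 2*(28 + 15) kHz = 86 kHz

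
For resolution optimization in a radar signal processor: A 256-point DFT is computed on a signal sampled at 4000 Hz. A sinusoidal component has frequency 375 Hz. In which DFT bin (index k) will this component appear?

DFT frequency resolution = f_s/N = 4000/256 = 125/8 Hz
Bin index k = f_signal / resolution = 375 / 125/8 = 24
The signal frequency 375 Hz falls in DFT bin k = 24.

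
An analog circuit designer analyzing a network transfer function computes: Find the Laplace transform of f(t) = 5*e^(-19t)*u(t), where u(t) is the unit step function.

Standard Laplace transform pair:
e^(-at)*u(t) <-> 1/(s+a)
With a = 19: L{5*e^(-19t)*u(t)} = 5/(s+19), ROC: Re(s) > -19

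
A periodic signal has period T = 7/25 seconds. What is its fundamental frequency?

The fundamental frequency is the reciprocal of the period.
f = 1/T = 1/(7/25) = 25/7 Hz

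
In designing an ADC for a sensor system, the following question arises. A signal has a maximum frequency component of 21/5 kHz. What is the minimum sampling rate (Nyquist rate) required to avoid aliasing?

By the Nyquist-Shannon sampling theorem,
the minimum sampling rate (Nyquist rate) must be at least 2 * f_max.
Nyquist rate = 2 * 21/5 kHz = 42/5 kHz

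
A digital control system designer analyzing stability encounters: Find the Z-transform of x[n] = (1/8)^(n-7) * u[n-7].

Time-shifting property: if X(z) = Z{x[n]}, then Z{x[n-d]} = z^(-d) * X(z)
X(z) = z/(z - 1/8) for x[n] = (1/8)^n * u[n]
Z{x[n-7]} = z^(-7) * z/(z - 1/8) = z^(-6)/(z - 1/8)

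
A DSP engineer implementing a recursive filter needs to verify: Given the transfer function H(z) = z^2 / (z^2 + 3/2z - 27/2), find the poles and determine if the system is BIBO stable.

Poles are roots of the denominator: z^2 + 3/2z - 27/2 = 0.
Quadratic formula: z = [-(3/2) +/- sqrt((3/2)^2 - 4*(-27/2))] / 2
Discriminant = 9/4 + 54 = 225/4; sqrt = 15/2.
z = (-3/2 +/- 15/2) / 2 => z = 3 or z = -9/2.
|p1| = 9/2, |p2| = 3.
For BIBO stability, all poles must lie inside the unit circle (|p| < 1).
System is UNSTABLE since at least one |p| >= 1.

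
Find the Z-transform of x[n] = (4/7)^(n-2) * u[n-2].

Time-shifting property: if X(z) = Z{x[n]}, then Z{x[n-d]} = z^(-d) * X(z)
X(z) = z/(z - 4/7) for x[n] = (4/7)^n * u[n]
Z{x[n-2]} = z^(-2) * z/(z - 4/7) = z^(-1)/(z - 4/7)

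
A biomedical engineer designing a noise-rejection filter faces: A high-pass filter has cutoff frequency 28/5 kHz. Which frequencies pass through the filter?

A high-pass filter passes all frequencies above the cutoff frequency 28/5 kHz and attenuates lower frequencies.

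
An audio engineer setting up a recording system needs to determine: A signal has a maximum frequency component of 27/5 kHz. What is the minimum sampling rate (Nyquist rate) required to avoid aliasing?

By the Nyquist-Shannon sampling theorem,
the minimum sampling rate (Nyquist rate) must be at least 2 * f_max.
Nyquist rate = 2 * 27/5 kHz = 54/5 kHz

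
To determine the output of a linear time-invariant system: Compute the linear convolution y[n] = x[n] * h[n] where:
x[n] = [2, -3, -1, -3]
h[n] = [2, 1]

y[n] = sum_k x[k]*h[n-k]. Output length = len(x) + len(h) - 1 = 4 + 2 - 1 = 5.
y[0] = 2*2 = 4
y[1] = -3*2 + 2*1 = -4
y[2] = -1*2 + -3*1 = -5
y[3] = -3*2 + -1*1 = -7
y[4] = -3*1 = -3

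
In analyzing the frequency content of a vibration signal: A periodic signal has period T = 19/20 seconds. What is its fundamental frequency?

The fundamental frequency is the reciprocal of the period.
f = 1/T = 1/(19/20) = 20/19 Hz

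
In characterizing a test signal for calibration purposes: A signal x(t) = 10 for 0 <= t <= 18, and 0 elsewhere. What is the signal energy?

Energy = integral of |x(t)|^2 dt over the signal duration
= 10^2 * 18 = 100 * 18 = 1800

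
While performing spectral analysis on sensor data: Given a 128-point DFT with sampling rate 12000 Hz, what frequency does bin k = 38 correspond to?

The frequency of DFT bin k is: f_k = k * f_s / N
f_38 = 38 * 12000 / 128 = 7125/2 Hz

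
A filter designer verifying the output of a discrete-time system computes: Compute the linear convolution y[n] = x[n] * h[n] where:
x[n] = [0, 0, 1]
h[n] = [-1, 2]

y[n] = sum_k x[k]*h[n-k]. Output length = len(x) + len(h) - 1 = 3 + 2 - 1 = 4.
y[0] = 0*-1 = 0
y[1] = 0*-1 + 0*2 = 0
y[2] = 1*-1 + 0*2 = -1
y[3] = 1*2 = 2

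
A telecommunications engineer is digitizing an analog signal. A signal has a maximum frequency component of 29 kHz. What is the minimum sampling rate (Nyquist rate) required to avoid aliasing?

By the Nyquist-Shannon sampling theorem,
the minimum sampling rate (Nyquist rate) must be at least 2 * f_max.
Nyquist rate = 2 * 29 kHz = 58 kHz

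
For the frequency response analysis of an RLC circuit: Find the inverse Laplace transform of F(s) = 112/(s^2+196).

Standard pair: w/(s^2+w^2) <-> sin(wt)*u(t)
Recognize w^2 = 196, so w = 14; numerator 112 = 8*14.
f(t) = 8*sin(14t)*u(t)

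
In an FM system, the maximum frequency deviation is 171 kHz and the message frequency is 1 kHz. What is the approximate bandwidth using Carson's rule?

Carson's rule: BW = 2*(delta_f + f_m)
= 2*(171 + 1) kHz = 344 kHz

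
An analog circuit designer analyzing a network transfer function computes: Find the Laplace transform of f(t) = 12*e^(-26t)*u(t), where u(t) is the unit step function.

Standard Laplace transform pair:
e^(-at)*u(t) <-> 1/(s+a)
With a = 26: L{12*e^(-26t)*u(t)} = 12/(s+26), ROC: Re(s) > -26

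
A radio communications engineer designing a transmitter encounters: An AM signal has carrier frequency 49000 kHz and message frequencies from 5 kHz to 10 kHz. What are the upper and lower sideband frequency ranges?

Upper sideband (USB) = fc + [fm_low, fm_high] = 49000 + [5, 10] = [49005, 49010] kHz
Lower sideband (LSB) = fc - [fm_high, fm_low] = 49000 - [10, 5] = [48990, 48995] kHz
Total occupied spectrum: 48990 kHz to 49010 kHz (plus carrier at 49000 kHz)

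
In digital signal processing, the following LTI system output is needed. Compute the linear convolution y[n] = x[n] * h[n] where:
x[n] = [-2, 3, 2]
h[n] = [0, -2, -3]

y[n] = sum_k x[k]*h[n-k]. Output length = len(x) + len(h) - 1 = 3 + 3 - 1 = 5.
y[0] = -2*0 = 0
y[1] = 3*0 + -2*-2 = 4
y[2] = 2*0 + 3*-2 + -2*-3 = 0
y[3] = 2*-2 + 3*-3 = -13
y[4] = 2*-3 = -6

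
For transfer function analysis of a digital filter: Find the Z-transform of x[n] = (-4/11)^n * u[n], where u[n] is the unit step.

The Z-transform of a^n * u[n] is z/(z-a) for |z| > |a|.
Here a = -4/11, so X(z) = z/(z - (-4/11)) = 11z/(11z + 4)
ROC: |z| > 4/11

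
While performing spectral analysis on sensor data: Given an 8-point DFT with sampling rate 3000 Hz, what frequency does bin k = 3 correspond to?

The frequency of DFT bin k is: f_k = k * f_s / N
f_3 = 3 * 3000 / 8 = 1125 Hz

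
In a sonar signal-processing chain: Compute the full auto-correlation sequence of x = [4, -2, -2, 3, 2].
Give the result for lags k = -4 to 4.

r_xx[k] = sum_m x[m]*x[m+k], indexed from 0, for k = -4 to 4:
  r_xx[-4] = x[4]*x[0] = 8
  r_xx[-3] = x[3]*x[0] + x[4]*x[1] = 8
  r_xx[-2] = x[2]*x[0] + x[3]*x[1] + x[4]*x[2] = -18
  r_xx[-1] = x[1]*x[0] + x[2]*x[1] + x[3]*x[2] + x[4]*x[3] = -4
  r_xx[0] = x[0]*x[0] + x[1]*x[1] + x[2]*x[2] + x[3]*x[3] + x[4]*x[4] = 37
  r_xx[1] = x[0]*x[1] + x[1]*x[2] + x[2]*x[3] + x[3]*x[4] = -4
  r_xx[2] = x[0]*x[2] + x[1]*x[3] + x[2]*x[4] = -18
  r_xx[3] = x[0]*x[3] + x[1]*x[4] = 8
  r_xx[4] = x[0]*x[4] = 8
r_xx = [8, 8, -18, -4, 37, -4, -18, 8, 8]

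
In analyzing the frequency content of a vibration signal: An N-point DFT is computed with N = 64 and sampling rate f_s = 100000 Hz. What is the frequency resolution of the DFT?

DFT frequency resolution = f_s / N
= 100000 / 64 = 3125/2 Hz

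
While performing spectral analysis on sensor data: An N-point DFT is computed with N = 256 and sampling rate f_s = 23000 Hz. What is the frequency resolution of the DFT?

DFT frequency resolution = f_s / N
= 23000 / 256 = 2875/32 Hz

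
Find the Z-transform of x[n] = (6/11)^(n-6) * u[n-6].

Time-shifting property: if X(z) = Z{x[n]}, then Z{x[n-d]} = z^(-d) * X(z)
X(z) = z/(z - 6/11) for x[n] = (6/11)^n * u[n]
Z{x[n-6]} = z^(-6) * z/(z - 6/11) = z^(-5)/(z - 6/11)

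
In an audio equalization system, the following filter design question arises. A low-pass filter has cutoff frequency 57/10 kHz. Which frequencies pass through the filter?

A low-pass filter passes all frequencies below the cutoff frequency 57/10 kHz and attenuates higher frequencies.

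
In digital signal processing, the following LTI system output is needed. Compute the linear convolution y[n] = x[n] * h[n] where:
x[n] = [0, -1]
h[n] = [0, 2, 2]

y[n] = sum_k x[k]*h[n-k]. Output length = len(x) + len(h) - 1 = 2 + 3 - 1 = 4.
y[0] = 0*0 = 0
y[1] = -1*0 + 0*2 = 0
y[2] = -1*2 + 0*2 = -2
y[3] = -1*2 = -2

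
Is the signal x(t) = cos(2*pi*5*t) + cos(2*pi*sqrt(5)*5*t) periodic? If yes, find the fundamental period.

f1 = 5 Hz, f2 = 5*sqrt(5) Hz
Ratio f2/f1 = sqrt(5), which is irrational.
Since the frequency ratio is irrational, no common period exists.
The signal is not periodic.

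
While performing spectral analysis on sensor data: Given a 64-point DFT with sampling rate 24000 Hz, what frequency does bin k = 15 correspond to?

The frequency of DFT bin k is: f_k = k * f_s / N
f_15 = 15 * 24000 / 64 = 5625 Hz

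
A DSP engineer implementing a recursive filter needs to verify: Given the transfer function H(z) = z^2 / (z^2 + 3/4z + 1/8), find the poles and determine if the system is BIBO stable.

Poles are roots of the denominator: z^2 + 3/4z + 1/8 = 0.
Quadratic formula: z = [-(3/4) +/- sqrt((3/4)^2 - 4*(1/8))] / 2
Discriminant = 9/16 - 1/2 = 1/16; sqrt = 1/4.
z = (-3/4 +/- 1/4) / 2 => z = -1/4 or z = -1/2.
|p1| = 1/2, |p2| = 1/4.
For BIBO stability, all poles must lie inside the unit circle (|p| < 1).
System is STABLE since both |p| < 1.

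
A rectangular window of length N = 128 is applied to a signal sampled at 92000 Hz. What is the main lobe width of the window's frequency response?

For a rectangular window of length N,
the main lobe width in frequency is 2*f_s/N.
= 2*92000/128 = 2875/2 Hz
This determines the minimum frequency separation for resolving two sinusoids.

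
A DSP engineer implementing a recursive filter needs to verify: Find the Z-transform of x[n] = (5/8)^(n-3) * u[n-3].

Time-shifting property: if X(z) = Z{x[n]}, then Z{x[n-d]} = z^(-d) * X(z)
X(z) = z/(z - 5/8) for x[n] = (5/8)^n * u[n]
Z{x[n-3]} = z^(-3) * z/(z - 5/8) = z^(-2)/(z - 5/8)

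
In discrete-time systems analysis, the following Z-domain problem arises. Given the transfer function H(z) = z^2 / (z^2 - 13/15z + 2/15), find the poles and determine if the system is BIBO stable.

Poles are roots of the denominator: z^2 - 13/15z + 2/15 = 0.
Quadratic formula: z = [-(-13/15) +/- sqrt((-13/15)^2 - 4*(2/15))] / 2
Discriminant = 169/225 - 8/15 = 49/225; sqrt = 7/15.
z = (13/15 +/- 7/15) / 2 => z = 2/3 or z = 1/5.
|p1| = 1/5, |p2| = 2/3.
For BIBO stability, all poles must lie inside the unit circle (|p| < 1).
System is STABLE since both |p| < 1.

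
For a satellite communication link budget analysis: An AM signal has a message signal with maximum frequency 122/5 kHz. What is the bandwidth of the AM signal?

In AM (double-sideband), the bandwidth is twice the message frequency.
BW = 2 * f_m = 2 * 122/5 kHz = 244/5 kHz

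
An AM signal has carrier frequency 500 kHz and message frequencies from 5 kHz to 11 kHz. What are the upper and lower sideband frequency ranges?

Upper sideband (USB) = fc + [fm_low, fm_high] = 500 + [5, 11] = [505, 511] kHz
Lower sideband (LSB) = fc - [fm_high, fm_low] = 500 - [11, 5] = [489, 495] kHz
Total occupied spectrum: 489 kHz to 511 kHz (plus carrier at 500 kHz)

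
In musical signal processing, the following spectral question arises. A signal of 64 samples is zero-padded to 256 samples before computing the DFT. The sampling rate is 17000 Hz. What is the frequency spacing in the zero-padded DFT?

Original DFT: N = 64, resolution = f_s/N = 17000/64 = 2125/8 Hz
Zero-padded DFT: N = 256, resolution = f_s/N = 17000/256 = 2125/32 Hz
Zero-padding interpolates the spectrum (finer frequency grid)
but does NOT improve the true spectral resolution (ability to resolve close frequencies).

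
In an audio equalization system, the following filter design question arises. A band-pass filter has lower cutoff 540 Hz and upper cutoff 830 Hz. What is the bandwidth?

Bandwidth = f_high - f_low
= 830 Hz - 540 Hz = 290 Hz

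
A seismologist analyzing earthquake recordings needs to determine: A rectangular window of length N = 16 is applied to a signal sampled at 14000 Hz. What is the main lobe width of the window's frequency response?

For a rectangular window of length N,
the main lobe width in frequency is 2*f_s/N.
= 2*14000/16 = 1750 Hz
This determines the minimum frequency separation for resolving two sinusoids.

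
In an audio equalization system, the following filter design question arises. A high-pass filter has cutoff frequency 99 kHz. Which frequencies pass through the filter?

A high-pass filter passes all frequencies above the cutoff frequency 99 kHz and attenuates lower frequencies.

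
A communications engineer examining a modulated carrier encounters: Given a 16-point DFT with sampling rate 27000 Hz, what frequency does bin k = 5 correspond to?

The frequency of DFT bin k is: f_k = k * f_s / N
f_5 = 5 * 27000 / 16 = 16875/2 Hz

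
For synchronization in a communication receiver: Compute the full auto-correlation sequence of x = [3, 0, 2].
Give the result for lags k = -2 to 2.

r_xx[k] = sum_m x[m]*x[m+k], indexed from 0, for k = -2 to 2:
  r_xx[-2] = x[2]*x[0] = 6
  r_xx[-1] = x[1]*x[0] + x[2]*x[1] = 0
  r_xx[0] = x[0]*x[0] + x[1]*x[1] + x[2]*x[2] = 13
  r_xx[1] = x[0]*x[1] + x[1]*x[2] = 0
  r_xx[2] = x[0]*x[2] = 6
r_xx = [6, 0, 13, 0, 6]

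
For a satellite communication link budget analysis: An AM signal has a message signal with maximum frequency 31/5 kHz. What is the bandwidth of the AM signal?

In AM (double-sideband), the bandwidth is twice the message frequency.
BW = 2 * f_m = 2 * 31/5 kHz = 62/5 kHz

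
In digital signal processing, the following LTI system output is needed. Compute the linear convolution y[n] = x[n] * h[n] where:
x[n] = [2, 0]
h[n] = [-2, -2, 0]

y[n] = sum_k x[k]*h[n-k]. Output length = len(x) + len(h) - 1 = 2 + 3 - 1 = 4.
y[0] = 2*-2 = -4
y[1] = 0*-2 + 2*-2 = -4
y[2] = 0*-2 + 2*0 = 0
y[3] = 0*0 = 0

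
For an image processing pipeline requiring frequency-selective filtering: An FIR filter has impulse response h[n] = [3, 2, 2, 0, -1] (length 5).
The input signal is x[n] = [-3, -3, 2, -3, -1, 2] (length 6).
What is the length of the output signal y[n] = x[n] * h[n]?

For linear convolution, the output length is:
len(y) = len(x) + len(h) - 1 = 6 + 5 - 1 = 10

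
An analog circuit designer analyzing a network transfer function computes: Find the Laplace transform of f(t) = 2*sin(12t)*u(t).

Standard pair: sin(wt)*u(t) <-> w/(s^2+w^2)
With w = 12: L{2*sin(12t)*u(t)} = 24/(s^2+144)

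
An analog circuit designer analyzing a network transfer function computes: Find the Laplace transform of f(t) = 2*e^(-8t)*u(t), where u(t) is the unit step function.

Standard Laplace transform pair:
e^(-at)*u(t) <-> 1/(s+a)
With a = 8: L{2*e^(-8t)*u(t)} = 2/(s+8), ROC: Re(s) > -8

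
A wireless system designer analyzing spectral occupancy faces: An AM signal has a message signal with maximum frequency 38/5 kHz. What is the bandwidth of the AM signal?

In AM (double-sideband), the bandwidth is twice the message frequency.
BW = 2 * f_m = 2 * 38/5 kHz = 76/5 kHz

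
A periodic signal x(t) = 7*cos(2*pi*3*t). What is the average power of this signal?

Average power of A*cos(wt) is A^2/2.
P = 7^2 / 2 = 49/2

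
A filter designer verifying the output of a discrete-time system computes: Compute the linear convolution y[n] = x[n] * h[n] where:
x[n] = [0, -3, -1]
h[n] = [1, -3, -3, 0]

y[n] = sum_k x[k]*h[n-k]. Output length = len(x) + len(h) - 1 = 3 + 4 - 1 = 6.
y[0] = 0*1 = 0
y[1] = -3*1 + 0*-3 = -3
y[2] = -1*1 + -3*-3 + 0*-3 = 8
y[3] = -1*-3 + -3*-3 + 0*0 = 12
y[4] = -1*-3 + -3*0 = 3
y[5] = -1*0 = 0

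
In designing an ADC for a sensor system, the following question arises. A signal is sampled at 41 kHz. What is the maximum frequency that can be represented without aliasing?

The maximum frequency that can be represented without aliasing
is the Nyquist frequency: f_max = f_s / 2 = 41 kHz / 2 = 41/2 kHz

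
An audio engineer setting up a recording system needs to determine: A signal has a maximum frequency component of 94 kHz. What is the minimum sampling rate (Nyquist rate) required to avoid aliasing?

By the Nyquist-Shannon sampling theorem,
the minimum sampling rate (Nyquist rate) must be at least 2 * f_max.
Nyquist rate = 2 * 94 kHz = 188 kHz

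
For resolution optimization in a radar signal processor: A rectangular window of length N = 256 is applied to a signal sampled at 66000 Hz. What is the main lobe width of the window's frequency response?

For a rectangular window of length N,
the main lobe width in frequency is 2*f_s/N.
= 2*66000/256 = 4125/8 Hz
This determines the minimum frequency separation for resolving two sinusoids.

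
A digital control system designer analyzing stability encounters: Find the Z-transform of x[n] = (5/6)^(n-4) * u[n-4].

Time-shifting property: if X(z) = Z{x[n]}, then Z{x[n-d]} = z^(-d) * X(z)
X(z) = z/(z - 5/6) for x[n] = (5/6)^n * u[n]
Z{x[n-4]} = z^(-4) * z/(z - 5/6) = z^(-3)/(z - 5/6)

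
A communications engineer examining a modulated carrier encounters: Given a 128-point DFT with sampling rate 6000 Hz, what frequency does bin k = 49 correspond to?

The frequency of DFT bin k is: f_k = k * f_s / N
f_49 = 49 * 6000 / 128 = 18375/8 Hz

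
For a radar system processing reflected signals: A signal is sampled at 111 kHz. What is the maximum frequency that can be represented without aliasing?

The maximum frequency that can be represented without aliasing
is the Nyquist frequency: f_max = f_s / 2 = 111 kHz / 2 = 111/2 kHz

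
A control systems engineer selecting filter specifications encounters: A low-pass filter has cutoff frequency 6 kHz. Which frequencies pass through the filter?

A low-pass filter passes all frequencies below the cutoff frequency 6 kHz and attenuates higher frequencies.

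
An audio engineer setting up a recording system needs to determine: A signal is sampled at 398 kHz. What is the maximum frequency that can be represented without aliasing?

The maximum frequency that can be represented without aliasing
is the Nyquist frequency: f_max = f_s / 2 = 398 kHz / 2 = 199 kHz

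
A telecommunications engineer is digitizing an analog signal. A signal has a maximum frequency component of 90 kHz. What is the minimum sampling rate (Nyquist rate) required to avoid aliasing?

By the Nyquist-Shannon sampling theorem,
the minimum sampling rate (Nyquist rate) must be at least 2 * f_max.
Nyquist rate = 2 * 90 kHz = 180 kHz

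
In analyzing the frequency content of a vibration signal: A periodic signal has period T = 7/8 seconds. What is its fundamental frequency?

The fundamental frequency is the reciprocal of the period.
f = 1/T = 1/(7/8) = 8/7 Hz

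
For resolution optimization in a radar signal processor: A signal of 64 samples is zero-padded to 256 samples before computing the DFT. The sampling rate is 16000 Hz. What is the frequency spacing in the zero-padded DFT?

Original DFT: N = 64, resolution = f_s/N = 16000/64 = 250 Hz
Zero-padded DFT: N = 256, resolution = f_s/N = 16000/256 = 125/2 Hz
Zero-padding interpolates the spectrum (finer frequency grid)
but does NOT improve the true spectral resolution (ability to resolve close frequencies).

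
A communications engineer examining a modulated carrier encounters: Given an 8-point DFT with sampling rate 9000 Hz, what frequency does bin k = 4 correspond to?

The frequency of DFT bin k is: f_k = k * f_s / N
f_4 = 4 * 9000 / 8 = 4500 Hz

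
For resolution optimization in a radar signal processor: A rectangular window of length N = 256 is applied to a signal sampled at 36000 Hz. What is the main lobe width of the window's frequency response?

For a rectangular window of length N,
the main lobe width in frequency is 2*f_s/N.
= 2*36000/256 = 1125/4 Hz
This determines the minimum frequency separation for resolving two sinusoids.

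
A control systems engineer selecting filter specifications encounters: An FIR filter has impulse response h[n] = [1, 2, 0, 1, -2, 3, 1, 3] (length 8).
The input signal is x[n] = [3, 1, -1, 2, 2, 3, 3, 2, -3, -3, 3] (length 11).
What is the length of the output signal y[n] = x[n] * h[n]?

For linear convolution, the output length is:
len(y) = len(x) + len(h) - 1 = 11 + 8 - 1 = 18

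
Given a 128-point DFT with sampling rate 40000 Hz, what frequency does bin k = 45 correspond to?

The frequency of DFT bin k is: f_k = k * f_s / N
f_45 = 45 * 40000 / 128 = 28125/2 Hz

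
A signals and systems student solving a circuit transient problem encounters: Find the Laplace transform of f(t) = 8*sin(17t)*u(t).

Standard pair: sin(wt)*u(t) <-> w/(s^2+w^2)
With w = 17: L{8*sin(17t)*u(t)} = 136/(s^2+289)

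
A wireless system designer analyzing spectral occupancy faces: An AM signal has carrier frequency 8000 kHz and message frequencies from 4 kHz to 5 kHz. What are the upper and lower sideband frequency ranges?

Upper sideband (USB) = fc + [fm_low, fm_high] = 8000 + [4, 5] = [8004, 8005] kHz
Lower sideband (LSB) = fc - [fm_high, fm_low] = 8000 - [5, 4] = [7995, 7996] kHz
Total occupied spectrum: 7995 kHz to 8005 kHz (plus carrier at 8000 kHz)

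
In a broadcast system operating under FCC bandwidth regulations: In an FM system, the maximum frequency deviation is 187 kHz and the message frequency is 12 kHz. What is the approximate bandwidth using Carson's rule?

Carson's rule: BW = 2*(delta_f + f_m)
= 2*(187 + 12) kHz = 398 kHz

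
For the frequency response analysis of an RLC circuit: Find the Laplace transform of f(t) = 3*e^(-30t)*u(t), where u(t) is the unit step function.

Standard Laplace transform pair:
e^(-at)*u(t) <-> 1/(s+a)
With a = 30: L{3*e^(-30t)*u(t)} = 3/(s+30), ROC: Re(s) > -30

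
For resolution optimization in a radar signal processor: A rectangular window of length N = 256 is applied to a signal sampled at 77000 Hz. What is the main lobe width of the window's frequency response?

For a rectangular window of length N,
the main lobe width in frequency is 2*f_s/N.
= 2*77000/256 = 9625/16 Hz
This determines the minimum frequency separation for resolving two sinusoids.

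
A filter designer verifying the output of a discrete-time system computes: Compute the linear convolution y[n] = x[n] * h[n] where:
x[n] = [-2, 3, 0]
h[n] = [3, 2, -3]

y[n] = sum_k x[k]*h[n-k]. Output length = len(x) + len(h) - 1 = 3 + 3 - 1 = 5.
y[0] = -2*3 = -6
y[1] = 3*3 + -2*2 = 5
y[2] = 0*3 + 3*2 + -2*-3 = 12
y[3] = 0*2 + 3*-3 = -9
y[4] = 0*-3 = 0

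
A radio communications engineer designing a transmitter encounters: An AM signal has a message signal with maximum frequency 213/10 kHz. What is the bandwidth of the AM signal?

In AM (double-sideband), the bandwidth is twice the message frequency.
BW = 2 * f_m = 2 * 213/10 kHz = 213/5 kHz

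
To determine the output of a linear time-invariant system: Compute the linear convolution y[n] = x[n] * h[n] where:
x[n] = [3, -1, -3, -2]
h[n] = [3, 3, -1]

y[n] = sum_k x[k]*h[n-k]. Output length = len(x) + len(h) - 1 = 4 + 3 - 1 = 6.
y[0] = 3*3 = 9
y[1] = -1*3 + 3*3 = 6
y[2] = -3*3 + -1*3 + 3*-1 = -15
y[3] = -2*3 + -3*3 + -1*-1 = -14
y[4] = -2*3 + -3*-1 = -3
y[5] = -2*-1 = 2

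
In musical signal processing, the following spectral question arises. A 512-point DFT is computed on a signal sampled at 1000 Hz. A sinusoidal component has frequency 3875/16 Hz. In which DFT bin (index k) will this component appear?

DFT frequency resolution = f_s/N = 1000/512 = 125/64 Hz
Bin index k = f_signal / resolution = 3875/16 / 125/64 = 124
The signal frequency 3875/16 Hz falls in DFT bin k = 124.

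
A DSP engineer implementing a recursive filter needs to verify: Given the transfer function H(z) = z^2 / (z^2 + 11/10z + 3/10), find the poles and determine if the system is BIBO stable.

Poles are roots of the denominator: z^2 + 11/10z + 3/10 = 0.
Quadratic formula: z = [-(11/10) +/- sqrt((11/10)^2 - 4*(3/10))] / 2
Discriminant = 121/100 - 6/5 = 1/100; sqrt = 1/10.
z = (-11/10 +/- 1/10) / 2 => z = -1/2 or z = -3/5.
|p1| = 3/5, |p2| = 1/2.
For BIBO stability, all poles must lie inside the unit circle (|p| < 1).
System is STABLE since both |p| < 1.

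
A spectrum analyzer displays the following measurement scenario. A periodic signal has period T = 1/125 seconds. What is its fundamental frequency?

The fundamental frequency is the reciprocal of the period.
f = 1/T = 1/(1/125) = 125 Hz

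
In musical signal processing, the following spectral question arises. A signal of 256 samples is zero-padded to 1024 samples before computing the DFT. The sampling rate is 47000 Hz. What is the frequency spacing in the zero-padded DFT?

Original DFT: N = 256, resolution = f_s/N = 47000/256 = 5875/32 Hz
Zero-padded DFT: N = 1024, resolution = f_s/N = 47000/1024 = 5875/128 Hz
Zero-padding interpolates the spectrum (finer frequency grid)
but does NOT improve the true spectral resolution (ability to resolve close frequencies).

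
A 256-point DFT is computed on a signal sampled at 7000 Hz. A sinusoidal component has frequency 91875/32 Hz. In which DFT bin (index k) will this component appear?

DFT frequency resolution = f_s/N = 7000/256 = 875/32 Hz
Bin index k = f_signal / resolution = 91875/32 / 875/32 = 105
The signal frequency 91875/32 Hz falls in DFT bin k = 105.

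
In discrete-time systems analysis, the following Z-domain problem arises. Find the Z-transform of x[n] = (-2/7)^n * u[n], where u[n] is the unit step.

The Z-transform of a^n * u[n] is z/(z-a) for |z| > |a|.
Here a = -2/7, so X(z) = z/(z - (-2/7)) = 7z/(7z + 2)
ROC: |z| > 2/7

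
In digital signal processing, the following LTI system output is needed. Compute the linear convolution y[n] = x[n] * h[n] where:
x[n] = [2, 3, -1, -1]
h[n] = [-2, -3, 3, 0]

y[n] = sum_k x[k]*h[n-k]. Output length = len(x) + len(h) - 1 = 4 + 4 - 1 = 7.
y[0] = 2*-2 = -4
y[1] = 3*-2 + 2*-3 = -12
y[2] = -1*-2 + 3*-3 + 2*3 = -1
y[3] = -1*-2 + -1*-3 + 3*3 + 2*0 = 14
y[4] = -1*-3 + -1*3 + 3*0 = 0
y[5] = -1*3 + -1*0 = -3
y[6] = -1*0 = 0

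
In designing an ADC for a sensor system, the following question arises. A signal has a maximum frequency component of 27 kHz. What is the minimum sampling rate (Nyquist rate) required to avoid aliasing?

By the Nyquist-Shannon sampling theorem,
the minimum sampling rate (Nyquist rate) must be at least 2 * f_max.
Nyquist rate = 2 * 27 kHz = 54 kHz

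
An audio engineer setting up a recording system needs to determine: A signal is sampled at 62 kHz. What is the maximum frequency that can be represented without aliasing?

The maximum frequency that can be represented without aliasing
is the Nyquist frequency: f_max = f_s / 2 = 62 kHz / 2 = 31 kHz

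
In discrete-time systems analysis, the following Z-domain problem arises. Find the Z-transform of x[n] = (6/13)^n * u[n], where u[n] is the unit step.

The Z-transform of a^n * u[n] is z/(z-a) for |z| > |a|.
Here a = 6/13, so X(z) = z/(z - (6/13)) = 13z/(13z - 6)
ROC: |z| > 6/13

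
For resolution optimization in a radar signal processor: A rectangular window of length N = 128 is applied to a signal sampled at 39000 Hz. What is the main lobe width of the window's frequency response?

For a rectangular window of length N,
the main lobe width in frequency is 2*f_s/N.
= 2*39000/128 = 4875/8 Hz
This determines the minimum frequency separation for resolving two sinusoids.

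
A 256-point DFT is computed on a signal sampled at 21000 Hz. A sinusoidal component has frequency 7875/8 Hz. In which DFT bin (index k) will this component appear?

DFT frequency resolution = f_s/N = 21000/256 = 2625/32 Hz
Bin index k = f_signal / resolution = 7875/8 / 2625/32 = 12
The signal frequency 7875/8 Hz falls in DFT bin k = 12.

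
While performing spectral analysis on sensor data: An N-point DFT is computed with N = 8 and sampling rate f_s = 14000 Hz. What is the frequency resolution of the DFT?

DFT frequency resolution = f_s / N
= 14000 / 8 = 1750 Hz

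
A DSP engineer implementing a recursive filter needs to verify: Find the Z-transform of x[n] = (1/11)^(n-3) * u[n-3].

Time-shifting property: if X(z) = Z{x[n]}, then Z{x[n-d]} = z^(-d) * X(z)
X(z) = z/(z - 1/11) for x[n] = (1/11)^n * u[n]
Z{x[n-3]} = z^(-3) * z/(z - 1/11) = z^(-2)/(z - 1/11)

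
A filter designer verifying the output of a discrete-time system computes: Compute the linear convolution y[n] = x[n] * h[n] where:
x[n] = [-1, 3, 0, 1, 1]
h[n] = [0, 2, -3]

y[n] = sum_k x[k]*h[n-k]. Output length = len(x) + len(h) - 1 = 5 + 3 - 1 = 7.
y[0] = -1*0 = 0
y[1] = 3*0 + -1*2 = -2
y[2] = 0*0 + 3*2 + -1*-3 = 9
y[3] = 1*0 + 0*2 + 3*-3 = -9
y[4] = 1*0 + 1*2 + 0*-3 = 2
y[5] = 1*2 + 1*-3 = -1
y[6] = 1*-3 = -3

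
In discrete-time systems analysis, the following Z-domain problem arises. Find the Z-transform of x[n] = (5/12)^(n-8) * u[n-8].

Time-shifting property: if X(z) = Z{x[n]}, then Z{x[n-d]} = z^(-d) * X(z)
X(z) = z/(z - 5/12) for x[n] = (5/12)^n * u[n]
Z{x[n-8]} = z^(-8) * z/(z - 5/12) = z^(-7)/(z - 5/12)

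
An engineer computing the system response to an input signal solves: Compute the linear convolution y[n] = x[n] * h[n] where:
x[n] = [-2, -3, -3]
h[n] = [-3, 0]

y[n] = sum_k x[k]*h[n-k]. Output length = len(x) + len(h) - 1 = 3 + 2 - 1 = 4.
y[0] = -2*-3 = 6
y[1] = -3*-3 + -2*0 = 9
y[2] = -3*-3 + -3*0 = 9
y[3] = -3*0 = 0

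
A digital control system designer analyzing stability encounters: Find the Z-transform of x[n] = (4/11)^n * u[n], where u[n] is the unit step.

The Z-transform of a^n * u[n] is z/(z-a) for |z| > |a|.
Here a = 4/11, so X(z) = z/(z - (4/11)) = 11z/(11z - 4)
ROC: |z| > 4/11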